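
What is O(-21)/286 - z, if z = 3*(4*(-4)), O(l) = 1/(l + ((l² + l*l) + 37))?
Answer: 12327745/256828 ≈ 48.000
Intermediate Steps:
O(l) = 1/(37 + l + 2*l²) (O(l) = 1/(l + ((l² + l²) + 37)) = 1/(l + (2*l² + 37)) = 1/(l + (37 + 2*l²)) = 1/(37 + l + 2*l²))
z = -48 (z = 3*(-16) = -48)
O(-21)/286 - z = 1/((37 - 21 + 2*(-21)²)*286) - 1*(-48) = (1/286)/(37 - 21 + 2*441) + 48 = (1/286)/(37 - 21 + 882) + 48 = (1/286)/898 + 48 = (1/898)*(1/286) + 48 = 1/256828 + 48 = 12327745/256828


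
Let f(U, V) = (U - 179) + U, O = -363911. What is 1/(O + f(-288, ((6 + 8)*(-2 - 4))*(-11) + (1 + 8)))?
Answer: -1/364666 ≈ -2.7422e-6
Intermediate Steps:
f(U, V) = -179 + 2*U (f(U, V) = (-179 + U) + U = -179 + 2*U)
1/(O + f(-288, ((6 + 8)*(-2 - 4))*(-11) + (1 + 8))) = 1/(-363911 + (-179 + 2*(-288))) = 1/(-363911 + (-179 - 576)) = 1/(-363911 - 755) = 1/(-364666) = -1/364666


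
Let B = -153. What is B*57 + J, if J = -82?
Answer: -8803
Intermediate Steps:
B*57 + J = -153*57 - 82 = -8721 - 82 = -8803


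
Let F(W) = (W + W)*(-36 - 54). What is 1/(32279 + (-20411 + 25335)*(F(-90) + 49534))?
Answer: 1/323706495 ≈ 3.0892e-9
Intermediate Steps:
F(W) = -180*W (F(W) = (2*W)*(-90) = -180*W)
1/(32279 + (-20411 + 25335)*(F(-90) + 49534)) = 1/(32279 + (-20411 + 25335)*(-180*(-90) + 49534)) = 1/(32279 + 4924*(16200 + 49534)) = 1/(32279 + 4924*65734) = 1/(32279 + 323674216) = 1/323706495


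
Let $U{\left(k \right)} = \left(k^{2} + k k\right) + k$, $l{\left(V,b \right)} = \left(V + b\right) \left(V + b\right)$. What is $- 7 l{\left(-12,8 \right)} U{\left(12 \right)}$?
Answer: $-33600$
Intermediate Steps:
$l{\left(V,b \right)} = \left(V + b\right)^{2}$
$U{\left(k \right)} = k + 2 k^{2}$ ($U{\left(k \right)} = \left(k^{2} + k^{2}\right) + k = 2 k^{2} + k = k + 2 k^{2}$)
$- 7 l{\left(-12,8 \right)} U{\left(12 \right)} = - 7 \left(-12 + 8\right)^{2} \cdot 12 \left(1 + 2 \cdot 12\right) = - 7 \left(-4\right)^{2} \cdot 12 \left(1 + 24\right) = \left(-7\right) 16 \cdot 12 \cdot 25 = \left(-112\right) 300 = -33600$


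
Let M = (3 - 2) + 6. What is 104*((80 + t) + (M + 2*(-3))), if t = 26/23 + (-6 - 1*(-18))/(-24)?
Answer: 195260/23 ≈ 8489.6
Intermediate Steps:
M = 7 (M = 1 + 6 = 7)
t = 29/46 (t = 26*(1/23) + (-6 + 18)*(-1/24) = 26/23 + 12*(-1/24) = 26/23 - 1/2 = 29/46 ≈ 0.63043)
104*((80 + t) + (M + 2*(-3))) = 104*((80 + 29/46) + (7 + 2*(-3))) = 104*(3709/46 + (7 - 6)) = 104*(3709/46 + 1) = 104*(3755/46) = 195260/23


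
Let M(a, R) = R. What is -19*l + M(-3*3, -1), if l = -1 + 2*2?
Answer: -58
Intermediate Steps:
l = 3 (l = -1 + 4 = 3)
-19*l + M(-3*3, -1) = -19*3 - 1 = -57 - 1 = -58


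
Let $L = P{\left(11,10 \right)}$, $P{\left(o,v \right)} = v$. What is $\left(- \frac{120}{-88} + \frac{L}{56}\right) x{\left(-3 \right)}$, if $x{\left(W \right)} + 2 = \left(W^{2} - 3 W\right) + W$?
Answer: $\frac{6175}{308} \approx 20.049$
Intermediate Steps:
$L = 10$
$x{\left(W \right)} = -2 + W^{2} - 2 W$ ($x{\left(W \right)} = -2 + \left(\left(W^{2} - 3 W\right) + W\right) = -2 + \left(W^{2} - 2 W\right) = -2 + W^{2} - 2 W$)
$\left(- \frac{120}{-88} + \frac{L}{56}\right) x{\left(-3 \right)} = \left(- \frac{120}{-88} + \frac{10}{56}\right) \left(-2 + \left(-3\right)^{2} - -6\right) = \left(\left(-120\right) \left(- \frac{1}{88}\right) + 10 \cdot \frac{1}{56}\right) \left(-2 + 9 + 6\right) = \left(\frac{15}{11} + \frac{5}{28}\right) 13 = \frac{475}{308} \cdot 13 = \frac{6175}{308}$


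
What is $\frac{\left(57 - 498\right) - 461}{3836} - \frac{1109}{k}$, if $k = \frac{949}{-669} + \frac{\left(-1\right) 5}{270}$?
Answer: $\frac{25606276049}{33190990} \approx 771.48$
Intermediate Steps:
$k = - \frac{17305}{12042}$ ($k = 949 \left(- \frac{1}{669}\right) - \frac{1}{54} = - \frac{949}{669} - \frac{1}{54} = - \frac{17305}{12042} \approx -1.4371$)
$\frac{\left(57 - 498\right) - 461}{3836} - \frac{1109}{k} = \frac{\left(57 - 498\right) - 461}{3836} - \frac{1109}{- \frac{17305}{12042}} = \left(-441 - 461\right) \frac{1}{3836} - - \frac{13354578}{17305} = \left(-902\right) \frac{1}{3836} + \frac{13354578}{17305} = - \frac{451}{1918} + \frac{13354578}{17305} = \frac{25606276049}{33190990}$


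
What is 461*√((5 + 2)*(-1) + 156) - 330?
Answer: -330 + 461*√149 ≈ 5297.2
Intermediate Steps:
461*√((5 + 2)*(-1) + 156) - 330 = 461*√(7*(-1) + 156) - 330 = 461*√(-7 + 156) - 330 = 461*√149 - 330 = -330 + 461*√149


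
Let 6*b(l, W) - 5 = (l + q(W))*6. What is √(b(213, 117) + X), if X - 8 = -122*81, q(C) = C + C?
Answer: I*√339342/6 ≈ 97.089*I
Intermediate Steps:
q(C) = 2*C
b(l, W) = ⅚ + l + 2*W (b(l, W) = ⅚ + ((l + 2*W)*6)/6 = ⅚ + (6*l + 12*W)/6 = ⅚ + (l + 2*W) = ⅚ + l + 2*W)
X = -9874 (X = 8 - 122*81 = 8 - 9882 = -9874)
√(b(213, 117) + X) = √((⅚ + 213 + 2*117) - 9874) = √((⅚ + 213 + 234) - 9874) = √(2687/6 - 9874) = √(-56557/6) = I*√339342/6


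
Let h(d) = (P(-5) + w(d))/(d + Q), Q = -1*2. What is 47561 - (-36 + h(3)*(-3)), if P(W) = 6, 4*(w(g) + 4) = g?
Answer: 190421/4 ≈ 47605.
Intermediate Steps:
w(g) = -4 + g/4
Q = -2
h(d) = (2 + d/4)/(-2 + d) (h(d) = (6 + (-4 + d/4))/(d - 2) = (2 + d/4)/(-2 + d))
47561 - (-36 + h(3)*(-3)) = 47561 - (-36 + ((8 + 3)/(4*(-2 + 3)))*(-3)) = 47561 - (-36 + ((¼)*11/1)*(-3)) = 47561 - (-36 + ((¼)*1*11)*(-3)) = 47561 - (-36 + (11/4)*(-3)) = 47561 - (-36 - 33/4) = 47561 - 1*(-177/4) = 47561 + 177/4 = 190421/4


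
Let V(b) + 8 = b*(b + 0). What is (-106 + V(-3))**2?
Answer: 11025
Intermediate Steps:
V(b) = -8 + b**2 (V(b) = -8 + b*(b + 0) = -8 + b*b = -8 + b**2)
(-106 + V(-3))**2 = (-106 + (-8 + (-3)**2))**2 = (-106 + (-8 + 9))**2 = (-106 + 1)**2 = (-105)**2 = 11025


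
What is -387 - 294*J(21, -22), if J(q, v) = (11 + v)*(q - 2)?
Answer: 61059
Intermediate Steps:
J(q, v) = (-2 + q)*(11 + v) (J(q, v) = (11 + v)*(-2 + q) = (-2 + q)*(11 + v))
-387 - 294*J(21, -22) = -387 - 294*(-22 - 2*(-22) + 11*21 + 21*(-22)) = -387 - 294*(-22 + 44 + 231 - 462) = -387 - 294*(-209) = -387 + 61446 = 61059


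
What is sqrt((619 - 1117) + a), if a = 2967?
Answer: sqrt(2469) ≈ 49.689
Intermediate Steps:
sqrt((619 - 1117) + a) = sqrt((619 - 1117) + 2967) = sqrt(-498 + 2967) = sqrt(2469)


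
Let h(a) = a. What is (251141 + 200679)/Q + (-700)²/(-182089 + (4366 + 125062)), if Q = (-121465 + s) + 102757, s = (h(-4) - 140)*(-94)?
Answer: -940270465/9727239 ≈ -96.664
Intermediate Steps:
s = 13536 (s = (-4 - 140)*(-94) = -144*(-94) = 13536)
Q = -5172 (Q = (-121465 + 13536) + 102757 = -107929 + 102757 = -5172)
(251141 + 200679)/Q + (-700)²/(-182089 + (4366 + 125062)) = (251141 + 200679)/(-5172) + (-700)²/(-182089 + (4366 + 125062)) = 451820*(-1/5172) + 490000/(-182089 + 129428) = -112955/1293 + 490000/(-52661) = -112955/1293 + 490000*(-1/52661) = -112955/1293 - 70000/7523 = -940270465/9727239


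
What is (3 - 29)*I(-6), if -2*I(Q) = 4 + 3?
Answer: 91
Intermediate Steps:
I(Q) = -7/2 (I(Q) = -(4 + 3)/2 = -½*7 = -7/2)
(3 - 29)*I(-6) = (3 - 29)*(-7/2) = -26*(-7/2) = 91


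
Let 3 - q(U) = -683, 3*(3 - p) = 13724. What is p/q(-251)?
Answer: -13715/2058 ≈ -6.6642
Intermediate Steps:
p = -13715/3 (p = 3 - ⅓*13724 = 3 - 13724/3 = -13715/3 ≈ -4571.7)
q(U) = 686 (q(U) = 3 - 1*(-683) = 3 + 683 = 686)
p/q(-251) = -13715/3/686 = -13715/3*1/686 = -13715/2058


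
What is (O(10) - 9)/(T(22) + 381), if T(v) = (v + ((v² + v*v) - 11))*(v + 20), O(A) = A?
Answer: 1/41499 ≈ 2.4097e-5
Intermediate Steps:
T(v) = (20 + v)*(-11 + v + 2*v²) (T(v) = (v + ((v² + v²) - 11))*(20 + v) = (v + (2*v² - 11))*(20 + v) = (v + (-11 + 2*v²))*(20 + v) = (-11 + v + 2*v²)*(20 + v) = (20 + v)*(-11 + v + 2*v²))
(O(10) - 9)/(T(22) + 381) = (10 - 9)/((-220 + 2*22³ + 9*22 + 41*22²) + 381) = 1/((-220 + 2*10648 + 198 + 41*484) + 381) = 1/((-220 + 21296 + 198 + 19844) + 381) = 1/(41118 + 381) = 1/41499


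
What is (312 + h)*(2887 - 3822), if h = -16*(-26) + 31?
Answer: -709665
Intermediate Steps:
h = 447 (h = 416 + 31 = 447)
(312 + h)*(2887 - 3822) = (312 + 447)*(2887 - 3822) = 759*(-935) = -709665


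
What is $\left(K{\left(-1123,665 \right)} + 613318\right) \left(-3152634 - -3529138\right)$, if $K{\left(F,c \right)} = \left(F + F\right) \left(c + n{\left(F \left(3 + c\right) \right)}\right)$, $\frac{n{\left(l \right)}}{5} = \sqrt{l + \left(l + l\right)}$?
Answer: $-331425929088 - 8456279840 i \sqrt{562623} \approx -3.3143 \cdot 10^{11} - 6.3429 \cdot 10^{12} i$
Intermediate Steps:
$n{\left(l \right)} = 5 \sqrt{3} \sqrt{l}$ ($n{\left(l \right)} = 5 \sqrt{l + \left(l + l\right)} = 5 \sqrt{l + 2 l} = 5 \sqrt{3 l} = 5 \sqrt{3} \sqrt{l}$)
$K{\left(F,c \right)} = 2 F \left(c + 5 \sqrt{3} \sqrt{F \left(3 + c\right)}\right)$ ($K{\left(F,c \right)} = \left(F + F\right) \left(c + 5 \sqrt{3} \sqrt{F \left(3 + c\right)}\right) = 2 F \left(c + 5 \sqrt{3} \sqrt{F \left(3 + c\right)}\right)$)
$\left(K{\left(-1123,665 \right)} + 613318\right) \left(-3152634 - -3529138\right) = \left(2 \left(-1123\right) \left(665 + 5 \sqrt{3} \sqrt{- 1123 \left(3 + 665\right)}\right) + 613318\right) \left(-3152634 - -3529138\right) = \left(2 \left(-1123\right) \left(665 + 5 \sqrt{3} \sqrt{\left(-1123\right) 668}\right) + 613318\right) \left(-3152634 + 3529138\right) = \left(2 \left(-1123\right) \left(665 + 5 \sqrt{3} \sqrt{-750164}\right) + 613318\right) 376504 = \left(2 \left(-1123\right) \left(665 + 5 \sqrt{3} \cdot 2 i \sqrt{187541}\right) + 613318\right) 376504 = \left(2 \left(-1123\right) \left(665 + 10 i \sqrt{562623}\right) + 613318\right) 376504 = \left(\left(-1493590 - 22460 i \sqrt{562623}\right) + 613318\right) 376504 = \left(-880272 - 22460 i \sqrt{562623}\right) 376504 = -331425929088 - 8456279840 i \sqrt{562623}$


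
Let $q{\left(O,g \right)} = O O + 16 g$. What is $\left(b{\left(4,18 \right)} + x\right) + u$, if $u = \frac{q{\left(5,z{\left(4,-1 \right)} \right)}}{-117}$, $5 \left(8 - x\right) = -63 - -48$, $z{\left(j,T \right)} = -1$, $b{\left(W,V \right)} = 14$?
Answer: $\frac{324}{13} \approx 24.923$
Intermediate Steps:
$q{\left(O,g \right)} = O^{2} + 16 g$
$x = 11$ ($x = 8 - \frac{-63 - -48}{5} = 8 - \frac{-63 + 48}{5} = 8 - -3 = 8 + 3 = 11$)
$u = - \frac{1}{13}$ ($u = \frac{5^{2} + 16 \left(-1\right)}{-117} = \left(25 - 16\right) \left(- \frac{1}{117}\right) = 9 \left(- \frac{1}{117}\right) = - \frac{1}{13} \approx -0.076923$)
$\left(b{\left(4,18 \right)} + x\right) + u = \left(14 + 11\right) - \frac{1}{13} = 25 - \frac{1}{13} = \frac{324}{13}$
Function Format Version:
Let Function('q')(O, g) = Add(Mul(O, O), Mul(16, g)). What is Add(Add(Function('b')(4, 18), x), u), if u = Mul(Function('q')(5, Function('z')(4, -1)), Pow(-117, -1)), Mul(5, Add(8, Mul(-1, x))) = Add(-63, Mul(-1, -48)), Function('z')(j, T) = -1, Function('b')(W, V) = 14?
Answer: Rational(324, 13) ≈ 24.923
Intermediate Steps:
Function('q')(O, g) = Add(Pow(O, 2), Mul(16, g))
x = 11 (x = Add(8, Mul(Rational(-1, 5), Add(-63, Mul(-1, -48)))) = Add(8, Mul(Rational(-1, 5), Add(-63, 48))) = Add(8, Mul(Rational(-1, 5), -15)) = Add(8, 3) = 11)
u = Rational(-1, 13) (u = Mul(Add(Pow(5, 2), Mul(16, -1)), Pow(-117, -1)) = Mul(Add(25, -16), Rational(-1, 117)) = Mul(9, Rational(-1, 117)) = Rational(-1, 13) ≈ -0.076923)
Add(Add(Function('b')(4, 18), x), u) = Add(Add(14, 11), Rational(-1, 13)) = Add(25, Rational(-1, 13)) = Rational(324, 13)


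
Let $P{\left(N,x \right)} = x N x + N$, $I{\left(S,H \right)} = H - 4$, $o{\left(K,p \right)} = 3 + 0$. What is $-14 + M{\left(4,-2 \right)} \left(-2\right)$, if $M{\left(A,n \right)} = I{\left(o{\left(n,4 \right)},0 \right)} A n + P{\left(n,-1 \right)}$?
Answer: $-70$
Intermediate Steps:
$o{\left(K,p \right)} = 3$
$I{\left(S,H \right)} = -4 + H$
$P{\left(N,x \right)} = N + N x^{2}$ ($P{\left(N,x \right)} = N x x + N = N x^{2} + N = N + N x^{2}$)
$M{\left(A,n \right)} = 2 n - 4 A n$ ($M{\left(A,n \right)} = \left(-4 + 0\right) A n + n \left(1 + \left(-1\right)^{2}\right) = - 4 A n + n \left(1 + 1\right) = - 4 A n + n 2 = - 4 A n + 2 n = 2 n - 4 A n$)
$-14 + M{\left(4,-2 \right)} \left(-2\right) = -14 + 2 \left(-2\right) \left(1 - 8\right) \left(-2\right) = -14 + 2 \left(-2\right) \left(-7\right) \left(-2\right) = -14 + 28 \left(-2\right) = -14 - 56 = -70$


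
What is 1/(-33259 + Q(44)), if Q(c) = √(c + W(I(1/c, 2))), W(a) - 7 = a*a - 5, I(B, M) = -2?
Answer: -33259/1106161031 - 5*√2/1106161031 ≈ -3.0073e-5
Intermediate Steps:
W(a) = 2 + a² (W(a) = 7 + (a*a - 5) = 7 + (a² - 5) = 7 + (-5 + a²) = 2 + a²)
Q(c) = √(6 + c) (Q(c) = √(c + (2 + (-2)²)) = √(c + (2 + 4)) = √(c + 6) = √(6 + c))
1/(-33259 + Q(44)) = 1/(-33259 + √(6 + 44)) = 1/(-33259 + √50) = 1/(-33259 + 5*√2)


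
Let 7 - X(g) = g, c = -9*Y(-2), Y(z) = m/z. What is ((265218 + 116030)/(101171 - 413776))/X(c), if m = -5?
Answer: -762496/18443695 ≈ -0.041342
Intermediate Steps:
Y(z) = -5/z
c = -45/2 (c = -(-45)/(-2) = -(-45)*(-1)/2 = -9*5/2 = -45/2 ≈ -22.500)
X(g) = 7 - g
((265218 + 116030)/(101171 - 413776))/X(c) = ((265218 + 116030)/(101171 - 413776))/(7 - 1*(-45/2)) = (381248/(-312605))/(7 + 45/2) = (381248*(-1/312605))/(59/2) = -381248/312605*2/59 = -762496/18443695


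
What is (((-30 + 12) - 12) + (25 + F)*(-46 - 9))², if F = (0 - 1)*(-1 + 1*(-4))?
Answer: 2822400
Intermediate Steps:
F = 5 (F = -(-1 - 4) = -1*(-5) = 5)
(((-30 + 12) - 12) + (25 + F)*(-46 - 9))² = (((-30 + 12) - 12) + (25 + 5)*(-46 - 9))² = ((-18 - 12) + 30*(-55))² = (-30 - 1650)² = (-1680)² = 2822400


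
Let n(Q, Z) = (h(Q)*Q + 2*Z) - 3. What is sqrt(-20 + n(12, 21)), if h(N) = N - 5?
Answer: sqrt(103) ≈ 10.149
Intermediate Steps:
h(N) = -5 + N
n(Q, Z) = -3 + 2*Z + Q*(-5 + Q) (n(Q, Z) = ((-5 + Q)*Q + 2*Z) - 3 = (Q*(-5 + Q) + 2*Z) - 3 = (2*Z + Q*(-5 + Q)) - 3 = -3 + 2*Z + Q*(-5 + Q))
sqrt(-20 + n(12, 21)) = sqrt(-20 + (-3 + 2*21 + 12*(-5 + 12))) = sqrt(-20 + (-3 + 42 + 12*7)) = sqrt(-20 + (-3 + 42 + 84)) = sqrt(-20 + 123) = sqrt(103)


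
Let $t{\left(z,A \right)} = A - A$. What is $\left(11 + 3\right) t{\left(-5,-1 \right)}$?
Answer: $0$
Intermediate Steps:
$t{\left(z,A \right)} = 0$
$\left(11 + 3\right) t{\left(-5,-1 \right)} = \left(11 + 3\right) 0 = 14 \cdot 0 = 0$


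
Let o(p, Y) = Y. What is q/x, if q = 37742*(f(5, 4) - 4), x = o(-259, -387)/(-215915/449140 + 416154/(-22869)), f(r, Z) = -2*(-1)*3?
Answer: 241359042904823/66250418157 ≈ 3643.1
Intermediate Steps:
f(r, Z) = 6 (f(r, Z) = 2*3 = 6)
x = 265001672628/12789944513 (x = -387/(-215915/449140 + 416154/(-22869)) = -387/(-215915*1/449140 + 416154*(-1/22869)) = -387/(-43183/89828 - 138718/7623) = -387/(-12789944513/684758844) = -387*(-684758844/12789944513) = 265001672628/12789944513 ≈ 20.720)
q = 75484 (q = 37742*(6 - 4) = 37742*2 = 75484)
q/x = 75484/(265001672628/12789944513) = 75484*(12789944513/265001672628) = 241359042904823/66250418157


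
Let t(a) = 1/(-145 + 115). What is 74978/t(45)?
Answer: -2249340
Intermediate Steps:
t(a) = -1/30 (t(a) = 1/(-30) = -1/30)
74978/t(45) = 74978/(-1/30) = 74978*(-30) = -2249340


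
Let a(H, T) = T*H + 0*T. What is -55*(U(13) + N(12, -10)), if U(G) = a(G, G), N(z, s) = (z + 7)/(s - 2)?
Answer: -110495/12 ≈ -9207.9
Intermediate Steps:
a(H, T) = H*T (a(H, T) = H*T + 0 = H*T)
N(z, s) = (7 + z)/(-2 + s)
U(G) = G² (U(G) = G*G = G²)
-55*(U(13) + N(12, -10)) = -55*(13² + (7 + 12)/(-2 - 10)) = -55*(169 + 19/(-12)) = -55*(169 - 1/12*19) = -55*(169 - 19/12) = -55*2009/12 = -110495/12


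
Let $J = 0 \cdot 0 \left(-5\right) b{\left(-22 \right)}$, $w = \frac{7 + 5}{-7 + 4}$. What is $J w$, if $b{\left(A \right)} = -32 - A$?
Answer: $0$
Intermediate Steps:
$w = -4$ ($w = \frac{12}{-3} = 12 \left(- \frac{1}{3}\right) = -4$)
$J = 0$ ($J = 0 \cdot 0 \left(-5\right) \left(-32 - -22\right) = 0 \left(-5\right) \left(-32 + 22\right) = 0 \left(-10\right) = 0$)
$J w = 0 \left(-4\right) = 0$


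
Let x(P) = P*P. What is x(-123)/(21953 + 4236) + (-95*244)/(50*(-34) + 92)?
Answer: 157847113/10527978 ≈ 14.993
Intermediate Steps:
x(P) = P²
x(-123)/(21953 + 4236) + (-95*244)/(50*(-34) + 92) = (-123)²/(21953 + 4236) + (-95*244)/(50*(-34) + 92) = 15129/26189 - 23180/(-1700 + 92) = 15129*(1/26189) - 23180/(-1608) = 15129/26189 - 23180*(-1/1608) = 15129/26189 + 5795/402 = 157847113/10527978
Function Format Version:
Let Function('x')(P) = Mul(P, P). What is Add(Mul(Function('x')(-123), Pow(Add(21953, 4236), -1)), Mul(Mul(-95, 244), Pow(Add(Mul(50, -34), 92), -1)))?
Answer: Rational(157847113, 10527978) ≈ 14.993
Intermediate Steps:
Function('x')(P) = Pow(P, 2)
Add(Mul(Function('x')(-123), Pow(Add(21953, 4236), -1)), Mul(Mul(-95, 244), Pow(Add(Mul(50, -34), 92), -1))) = Add(Mul(Pow(-123, 2), Pow(Add(21953, 4236), -1)), Mul(Mul(-95, 244), Pow(Add(Mul(50, -34), 92), -1))) = Add(Mul(15129, Pow(26189, -1)), Mul(-23180, Pow(Add(-1700, 92), -1))) = Add(Mul(15129, Rational(1, 26189)), Mul(-23180, Pow(-1608, -1))) = Add(Rational(15129, 26189), Mul(-23180, Rational(-1, 1608))) = Add(Rational(15129, 26189), Rational(5795, 402)) = Rational(157847113, 10527978)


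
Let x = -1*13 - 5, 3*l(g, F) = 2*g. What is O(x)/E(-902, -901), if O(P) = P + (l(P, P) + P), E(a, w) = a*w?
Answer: -24/406351 ≈ -5.9062e-5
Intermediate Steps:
l(g, F) = 2*g/3 (l(g, F) = (2*g)/3 = 2*g/3)
x = -18 (x = -13 - 5 = -18)
O(P) = 8*P/3 (O(P) = P + (2*P/3 + P) = P + 5*P/3 = 8*P/3)
O(x)/E(-902, -901) = ((8/3)*(-18))/((-902*(-901))) = -48/812702 = -48*1/812702 = -24/406351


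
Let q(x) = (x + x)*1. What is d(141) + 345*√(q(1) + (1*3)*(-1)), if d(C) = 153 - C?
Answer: 12 + 345*I ≈ 12.0 + 345.0*I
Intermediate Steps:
q(x) = 2*x (q(x) = (2*x)*1 = 2*x)
d(141) + 345*√(q(1) + (1*3)*(-1)) = (153 - 1*141) + 345*√(2*1 + (1*3)*(-1)) = (153 - 141) + 345*√(2 + 3*(-1)) = 12 + 345*√(2 - 3) = 12 + 345*√(-1) = 12 + 345*I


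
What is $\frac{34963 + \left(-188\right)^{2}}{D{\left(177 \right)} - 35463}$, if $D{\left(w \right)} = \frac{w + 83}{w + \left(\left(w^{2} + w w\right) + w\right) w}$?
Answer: $- \frac{195488121351}{98604623194} \approx -1.9825$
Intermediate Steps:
$D{\left(w \right)} = \frac{83 + w}{w + w \left(w + 2 w^{2}\right)}$ ($D{\left(w \right)} = \frac{83 + w}{w + \left(\left(w^{2} + w^{2}\right) + w\right) w} = \frac{83 + w}{w + \left(2 w^{2} + w\right) w} = \frac{83 + w}{w + \left(w + 2 w^{2}\right) w} = \frac{83 + w}{w + w \left(w + 2 w^{2}\right)}$)
$\frac{34963 + \left(-188\right)^{2}}{D{\left(177 \right)} - 35463} = \frac{34963 + \left(-188\right)^{2}}{\frac{83 + 177}{177 \left(1 + 177 + 2 \cdot 177^{2}\right)} - 35463} = \frac{34963 + 35344}{\frac{1}{177} \frac{1}{1 + 177 + 2 \cdot 31329} \cdot 260 - 35463} = \frac{70307}{\frac{1}{177} \frac{1}{1 + 177 + 62658} \cdot 260 - 35463} = \frac{70307}{\frac{1}{177} \cdot \frac{1}{62836} \cdot 260 - 35463} = \frac{70307}{\frac{65}{2780493} - 35463} = \frac{70307}{- \frac{98604623194}{2780493}} = 70307 \left(- \frac{2780493}{98604623194}\right) = - \frac{195488121351}{98604623194}$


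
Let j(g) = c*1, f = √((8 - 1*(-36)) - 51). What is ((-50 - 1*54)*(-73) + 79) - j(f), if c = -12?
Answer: 7683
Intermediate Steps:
f = I*√7 (f = √((8 + 36) - 51) = √(44 - 51) = √(-7) = I*√7 ≈ 2.6458*I)
j(g) = -12 (j(g) = -12*1 = -12)
((-50 - 1*54)*(-73) + 79) - j(f) = ((-50 - 1*54)*(-73) + 79) - 1*(-12) = ((-50 - 54)*(-73) + 79) + 12 = (-104*(-73) + 79) + 12 = (7592 + 79) + 12 = 7671 + 12 = 7683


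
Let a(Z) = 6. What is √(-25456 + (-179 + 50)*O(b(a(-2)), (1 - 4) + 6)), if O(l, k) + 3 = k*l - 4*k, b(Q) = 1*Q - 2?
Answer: I*√25069 ≈ 158.33*I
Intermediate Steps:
b(Q) = -2 + Q (b(Q) = Q - 2 = -2 + Q)
O(l, k) = -3 - 4*k + k*l (O(l, k) = -3 + (k*l - 4*k) = -3 + (-4*k + k*l) = -3 - 4*k + k*l)
√(-25456 + (-179 + 50)*O(b(a(-2)), (1 - 4) + 6)) = √(-25456 + (-179 + 50)*(-3 - 4*((1 - 4) + 6) + ((1 - 4) + 6)*(-2 + 6))) = √(-25456 - 129*(-3 - 4*(-3 + 6) + (-3 + 6)*4)) = √(-25456 - 129*(-3 - 4*3 + 3*4)) = √(-25456 - 129*(-3 - 12 + 12)) = √(-25456 - 129*(-3)) = √(-25456 + 387) = √(-25069) = I*√25069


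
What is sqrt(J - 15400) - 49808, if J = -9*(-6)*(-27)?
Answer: -49808 + I*sqrt(16858) ≈ -49808.0 + 129.84*I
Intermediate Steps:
J = -1458 (J = 54*(-27) = -1458)
sqrt(J - 15400) - 49808 = sqrt(-1458 - 15400) - 49808 = sqrt(-16858) - 49808 = I*sqrt(16858) - 49808 = -49808 + I*sqrt(16858)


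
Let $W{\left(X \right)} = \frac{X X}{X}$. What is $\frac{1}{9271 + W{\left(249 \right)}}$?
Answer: $\frac{1}{9520} \approx 0.00010504$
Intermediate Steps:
$W{\left(X \right)} = X$ ($W{\left(X \right)} = \frac{X^{2}}{X} = X$)
$\frac{1}{9271 + W{\left(249 \right)}} = \frac{1}{9271 + 249} = \frac{1}{9520}$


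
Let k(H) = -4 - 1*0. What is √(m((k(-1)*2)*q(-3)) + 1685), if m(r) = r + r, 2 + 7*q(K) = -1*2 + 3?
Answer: √82677/7 ≈ 41.077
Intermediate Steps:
q(K) = -⅐ (q(K) = -2/7 + (-1*2 + 3)/7 = -2/7 + (-2 + 3)/7 = -2/7 + (⅐)*1 = -2/7 + ⅐ = -⅐)
k(H) = -4 (k(H) = -4 + 0 = -4)
m(r) = 2*r
√(m((k(-1)*2)*q(-3)) + 1685) = √(2*(-4*2*(-⅐)) + 1685) = √(2*(-8*(-⅐)) + 1685) = √(2*(8/7) + 1685) = √(16/7 + 1685) = √(11811/7) = √82677/7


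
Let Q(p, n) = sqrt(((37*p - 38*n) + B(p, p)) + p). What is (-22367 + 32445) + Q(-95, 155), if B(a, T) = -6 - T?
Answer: 10078 + I*sqrt(9411) ≈ 10078.0 + 97.01*I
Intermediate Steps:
Q(p, n) = sqrt(-6 - 38*n + 37*p) (Q(p, n) = sqrt(((37*p - 38*n) + (-6 - p)) + p) = sqrt(((-38*n + 37*p) + (-6 - p)) + p) = sqrt((-6 - 38*n + 36*p) + p) = sqrt(-6 - 38*n + 37*p))
(-22367 + 32445) + Q(-95, 155) = (-22367 + 32445) + sqrt(-6 - 38*155 + 37*(-95)) = 10078 + sqrt(-6 - 5890 - 3515) = 10078 + sqrt(-9411) = 10078 + I*sqrt(9411)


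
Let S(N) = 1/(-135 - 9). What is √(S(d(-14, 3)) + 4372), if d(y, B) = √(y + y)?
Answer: √629567/12 ≈ 66.121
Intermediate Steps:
d(y, B) = √2*√y (d(y, B) = √(2*y) = √2*√y)
S(N) = -1/144 (S(N) = 1/(-144) = -1/144)
√(S(d(-14, 3)) + 4372) = √(-1/144 + 4372) = √(629567/144) = √629567/12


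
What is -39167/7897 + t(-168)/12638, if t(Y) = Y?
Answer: -4682257/941531 ≈ -4.9730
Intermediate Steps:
-39167/7897 + t(-168)/12638 = -39167/7897 - 168/12638 = -39167*1/7897 - 168*1/12638 = -739/149 - 84/6319 = -4682257/941531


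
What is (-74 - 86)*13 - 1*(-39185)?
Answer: 37105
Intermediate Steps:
(-74 - 86)*13 - 1*(-39185) = -160*13 + 39185 = -2080 + 39185 = 37105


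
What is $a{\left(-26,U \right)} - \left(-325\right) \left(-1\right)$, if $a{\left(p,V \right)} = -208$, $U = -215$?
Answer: $-533$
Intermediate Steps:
$a{\left(-26,U \right)} - \left(-325\right) \left(-1\right) = -208 - \left(-325\right) \left(-1\right) = -208 - 325 = -533$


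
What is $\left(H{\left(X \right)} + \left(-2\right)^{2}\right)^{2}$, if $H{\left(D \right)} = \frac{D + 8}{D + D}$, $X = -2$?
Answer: $\frac{25}{4} \approx 6.25$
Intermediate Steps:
$H{\left(D \right)} = \frac{8 + D}{2 D}$
$\left(H{\left(X \right)} + \left(-2\right)^{2}\right)^{2} = \left(\frac{8 - 2}{2 \left(-2\right)} + \left(-2\right)^{2}\right)^{2} = \left(\frac{1}{2} \left(- \frac{1}{2}\right) 6 + 4\right)^{2} = \left(- \frac{3}{2} + 4\right)^{2} = \left(\frac{5}{2}\right)^{2} = \frac{25}{4}$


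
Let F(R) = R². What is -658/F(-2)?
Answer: -329/2 ≈ -164.50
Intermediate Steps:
-658/F(-2) = -658/((-2)²) = -658/4 = -658*¼ = -329/2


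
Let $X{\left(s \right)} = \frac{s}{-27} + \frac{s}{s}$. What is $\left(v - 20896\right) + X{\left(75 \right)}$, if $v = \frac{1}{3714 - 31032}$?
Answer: $- \frac{1712656483}{81954} \approx -20898.0$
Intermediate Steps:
$X{\left(s \right)} = 1 - \frac{s}{27}$ ($X{\left(s \right)} = s \left(- \frac{1}{27}\right) + 1 = - \frac{s}{27} + 1 = 1 - \frac{s}{27}$)
$v = - \frac{1}{27318}$ ($v = \frac{1}{-27318} = - \frac{1}{27318} \approx -3.6606 \cdot 10^{-5}$)
$\left(v - 20896\right) + X{\left(75 \right)} = \left(- \frac{1}{27318} - 20896\right) + \left(1 - \frac{25}{9}\right) = - \frac{570836929}{27318} + \left(1 - \frac{25}{9}\right) = - \frac{570836929}{27318} - \frac{16}{9} = - \frac{1712656483}{81954}$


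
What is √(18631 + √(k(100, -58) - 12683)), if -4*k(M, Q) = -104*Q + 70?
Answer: √(74524 + 2*I*√56834)/2 ≈ 136.5 + 0.43664*I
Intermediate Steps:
k(M, Q) = -35/2 + 26*Q (k(M, Q) = -(-104*Q + 70)/4 = -(70 - 104*Q)/4 = -35/2 + 26*Q)
√(18631 + √(k(100, -58) - 12683)) = √(18631 + √((-35/2 + 26*(-58)) - 12683)) = √(18631 + √((-35/2 - 1508) - 12683)) = √(18631 + √(-3051/2 - 12683)) = √(18631 + √(-28417/2)) = √(18631 + I*√56834/2)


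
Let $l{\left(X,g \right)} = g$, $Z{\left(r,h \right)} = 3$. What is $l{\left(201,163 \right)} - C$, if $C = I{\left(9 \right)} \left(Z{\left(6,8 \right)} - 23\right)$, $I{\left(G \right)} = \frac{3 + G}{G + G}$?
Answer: $\frac{529}{3} \approx 176.33$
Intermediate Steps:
$I{\left(G \right)} = \frac{3 + G}{2 G}$
$C = - \frac{40}{3}$ ($C = \frac{3 + 9}{2 \cdot 9} \left(3 - 23\right) = \frac{1}{2} \cdot \frac{1}{9} \cdot 12 \left(-20\right) = \frac{2}{3} \left(-20\right) = - \frac{40}{3} \approx -13.333$)
$l{\left(201,163 \right)} - C = 163 - - \frac{40}{3} = 163 + \frac{40}{3} = \frac{529}{3}$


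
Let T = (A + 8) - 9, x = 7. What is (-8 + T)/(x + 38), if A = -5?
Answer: -14/45 ≈ -0.31111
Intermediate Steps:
T = -6 (T = (-5 + 8) - 9 = 3 - 9 = -6)
(-8 + T)/(x + 38) = (-8 - 6)/(7 + 38) = -14/45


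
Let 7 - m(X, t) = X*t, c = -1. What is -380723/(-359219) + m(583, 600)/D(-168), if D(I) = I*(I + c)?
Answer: -2343730699/208141752 ≈ -11.260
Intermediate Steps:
m(X, t) = 7 - X*t
D(I) = I*(-1 + I) (D(I) = I*(I - 1) = I*(-1 + I))
-380723/(-359219) + m(583, 600)/D(-168) = -380723/(-359219) + (7 - 1*583*600)/((-168*(-1 - 168))) = -380723*(-1/359219) + (7 - 349800)/((-168*(-169))) = 54389/51317 - 349793/28392 = -2343730699/208141752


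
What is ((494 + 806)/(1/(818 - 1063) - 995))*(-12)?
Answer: 18375/1172 ≈ 15.678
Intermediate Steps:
((494 + 806)/(1/(818 - 1063) - 995))*(-12) = (1300/(1/(-245) - 995))*(-12) = (1300/(-1/245 - 995))*(-12) = (1300/(-243776/245))*(-12) = (1300*(-245/243776))*(-12) = -6125/4688*(-12) = 18375/1172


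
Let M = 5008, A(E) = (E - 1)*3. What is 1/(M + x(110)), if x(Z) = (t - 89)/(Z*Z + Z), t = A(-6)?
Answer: 111/555887 ≈ 0.00019968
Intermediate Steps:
A(E) = -3 + 3*E (A(E) = (-1 + E)*3 = -3 + 3*E)
t = -21 (t = -3 + 3*(-6) = -3 - 18 = -21)
x(Z) = -110/(Z + Z²) (x(Z) = (-21 - 89)/(Z*Z + Z) = -110/(Z² + Z) = -110/(Z + Z²))
1/(M + x(110)) = 1/(5008 - 110/(110*(1 + 110))) = 1/(5008 - 110*1/110/111) = 1/(5008 - 110*1/110*1/111) = 1/(5008 - 1/111) = 1/(555887/111) = 111/555887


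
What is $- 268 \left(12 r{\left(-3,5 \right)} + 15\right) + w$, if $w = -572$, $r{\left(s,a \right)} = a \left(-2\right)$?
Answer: $27568$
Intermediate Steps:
$r{\left(s,a \right)} = - 2 a$
$- 268 \left(12 r{\left(-3,5 \right)} + 15\right) + w = - 268 \left(12 \left(\left(-2\right) 5\right) + 15\right) - 572 = - 268 \left(12 \left(-10\right) + 15\right) - 572 = - 268 \left(-120 + 15\right) - 572 = \left(-268\right) \left(-105\right) - 572 = 28140 - 572 = 27568$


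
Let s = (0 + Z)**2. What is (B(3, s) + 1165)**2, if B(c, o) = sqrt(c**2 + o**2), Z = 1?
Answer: (1165 + sqrt(10))**2 ≈ 1.3646e+6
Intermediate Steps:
s = 1 (s = (0 + 1)**2 = 1**2 = 1)
(B(3, s) + 1165)**2 = (sqrt(3**2 + 1**2) + 1165)**2 = (sqrt(9 + 1) + 1165)**2 = (sqrt(10) + 1165)**2 = (1165 + sqrt(10))**2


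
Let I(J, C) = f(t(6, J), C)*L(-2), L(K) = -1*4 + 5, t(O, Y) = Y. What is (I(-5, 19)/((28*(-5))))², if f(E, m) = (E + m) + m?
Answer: 1089/19600 ≈ 0.055561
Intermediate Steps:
f(E, m) = E + 2*m
L(K) = 1 (L(K) = -4 + 5 = 1)
I(J, C) = J + 2*C (I(J, C) = (J + 2*C)*1 = J + 2*C)
(I(-5, 19)/((28*(-5))))² = ((-5 + 2*19)/((28*(-5))))² = ((-5 + 38)/(-140))² = (33*(-1/140))² = (-33/140)² = 1089/19600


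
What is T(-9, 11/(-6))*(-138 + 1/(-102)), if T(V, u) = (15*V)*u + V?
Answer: -2238243/68 ≈ -32915.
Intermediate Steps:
T(V, u) = V + 15*V*u (T(V, u) = 15*V*u + V = V + 15*V*u)
T(-9, 11/(-6))*(-138 + 1/(-102)) = (-9*(1 + 15*(11/(-6))))*(-138 + 1/(-102)) = (-9*(1 + 15*(11*(-⅙))))*(-138 - 1/102) = -9*(1 + 15*(-11/6))*(-14077/102) = -9*(1 - 55/2)*(-14077/102) = -9*(-53/2)*(-14077/102) = (477/2)*(-14077/102) = -2238243/68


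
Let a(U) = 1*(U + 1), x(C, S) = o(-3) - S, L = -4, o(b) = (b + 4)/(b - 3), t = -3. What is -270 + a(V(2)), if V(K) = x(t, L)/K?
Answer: -3205/12 ≈ -267.08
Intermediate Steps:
o(b) = (4 + b)/(-3 + b)
x(C, S) = -⅙ - S (x(C, S) = (4 - 3)/(-3 - 3) - S = 1/(-6) - S = -⅙*1 - S = -⅙ - S)
V(K) = 23/(6*K) (V(K) = (-⅙ - 1*(-4))/K = (-⅙ + 4)/K = 23/(6*K))
a(U) = 1 + U (a(U) = 1*(1 + U) = 1 + U)
-270 + a(V(2)) = -270 + (1 + (23/6)/2) = -270 + (1 + (23/6)*(½)) = -270 + (1 + 23/12) = -270 + 35/12 = -3205/12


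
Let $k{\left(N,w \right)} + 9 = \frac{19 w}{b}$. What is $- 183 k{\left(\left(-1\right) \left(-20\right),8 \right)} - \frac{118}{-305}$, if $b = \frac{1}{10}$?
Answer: $- \frac{84336347}{305} \approx -2.7651 \cdot 10^{5}$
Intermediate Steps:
$b = \frac{1}{10} \approx 0.1$
$k{\left(N,w \right)} = -9 + 190 w$ ($k{\left(N,w \right)} = -9 + 19 w \frac{1}{\frac{1}{10}} = -9 + 19 w 10 = -9 + 190 w$)
$- 183 k{\left(\left(-1\right) \left(-20\right),8 \right)} - \frac{118}{-305} = - 183 \left(-9 + 190 \cdot 8\right) - \frac{118}{-305} = - 183 \left(-9 + 1520\right) - - \frac{118}{305} = \left(-183\right) 1511 + \frac{118}{305} = -276513 + \frac{118}{305} = - \frac{84336347}{305}$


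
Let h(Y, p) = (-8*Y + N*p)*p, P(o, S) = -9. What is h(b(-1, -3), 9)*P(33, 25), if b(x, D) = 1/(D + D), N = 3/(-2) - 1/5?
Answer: 11313/10 ≈ 1131.3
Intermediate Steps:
N = -17/10 (N = 3*(-1/2) - 1*1/5 = -3/2 - 1/5 = -17/10 ≈ -1.7000)
b(x, D) = 1/(2*D)
h(Y, p) = p*(-8*Y - 17*p/10) (h(Y, p) = (-8*Y - 17*p/10)*p = p*(-8*Y - 17*p/10))
h(b(-1, -3), 9)*P(33, 25) = -1/10*9*(17*9 + 80*((1/2)/(-3)))*(-9) = -1/10*9*(153 + 80*((1/2)*(-1/3)))*(-9) = -1/10*9*(153 + 80*(-1/6))*(-9) = -1/10*9*(153 - 40/3)*(-9) = -1/10*9*419/3*(-9) = -1257/10*(-9) = 11313/10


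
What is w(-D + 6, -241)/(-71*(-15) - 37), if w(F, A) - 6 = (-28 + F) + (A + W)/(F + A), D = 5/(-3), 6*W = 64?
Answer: -28027/2158800 ≈ -0.012983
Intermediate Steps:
W = 32/3 (W = (⅙)*64 = 32/3 ≈ 10.667)
D = -5/3 (D = 5*(-⅓) = -5/3 ≈ -1.6667)
w(F, A) = -22 + F + (32/3 + A)/(A + F) (w(F, A) = 6 + ((-28 + F) + (A + 32/3)/(F + A)) = 6 + ((-28 + F) + (32/3 + A)/(A + F)) = 6 + (-28 + F + (32/3 + A)/(A + F)) = -22 + F + (32/3 + A)/(A + F))
w(-D + 6, -241)/(-71*(-15) - 37) = ((32/3 + (-1*(-5/3) + 6)² - 22*(-1*(-5/3) + 6) - 21*(-241) - 241*(-1*(-5/3) + 6))/(-241 + (-1*(-5/3) + 6)))/(-71*(-15) - 37) = ((32/3 + (5/3 + 6)² - 22*(5/3 + 6) + 5061 - 241*(5/3 + 6))/(-241 + (5/3 + 6)))/(1065 - 37) = ((32/3 + (23/3)² - 22*23/3 + 5061 - 241*23/3)/(-241 + 23/3))/1028 = ((32/3 + 529/9 - 506/3 + 5061 - 5543/3)/(-700/3))*(1/1028) = -3/700*28027/9*(1/1028) = -28027/2100*1/1028 = -28027/2158800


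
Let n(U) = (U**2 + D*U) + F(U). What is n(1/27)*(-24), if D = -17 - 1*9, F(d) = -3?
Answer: 23104/243 ≈ 95.078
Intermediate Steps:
D = -26 (D = -17 - 9 = -26)
n(U) = -3 + U**2 - 26*U (n(U) = (U**2 - 26*U) - 3 = -3 + U**2 - 26*U)
n(1/27)*(-24) = (-3 + (1/27)**2 - 26/27)*(-24) = (-3 + (1/27)**2 - 26*1/27)*(-24) = (-3 + 1/729 - 26/27)*(-24) = -2888/729*(-24) = 23104/243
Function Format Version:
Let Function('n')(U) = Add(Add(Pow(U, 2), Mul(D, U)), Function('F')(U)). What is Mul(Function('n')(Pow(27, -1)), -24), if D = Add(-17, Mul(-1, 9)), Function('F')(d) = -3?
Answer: Rational(23104, 243) ≈ 95.078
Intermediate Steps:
D = -26 (D = Add(-17, -9) = -26)
Function('n')(U) = Add(-3, Pow(U, 2), Mul(-26, U)) (Function('n')(U) = Add(Add(Pow(U, 2), Mul(-26, U)), -3) = Add(-3, Pow(U, 2), Mul(-26, U)))
Mul(Function('n')(Pow(27, -1)), -24) = Mul(Add(-3, Pow(Pow(27, -1), 2), Mul(-26, Pow(27, -1))), -24) = Mul(Add(-3, Pow(Rational(1, 27), 2), Mul(-26, Rational(1, 27))), -24) = Mul(Add(-3, Rational(1, 729), Rational(-26, 27)), -24) = Mul(Rational(-2888, 729), -24) = Rational(23104, 243)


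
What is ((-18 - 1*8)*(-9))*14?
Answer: 3276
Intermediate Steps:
((-18 - 1*8)*(-9))*14 = ((-18 - 8)*(-9))*14 = -26*(-9)*14 = 234*14 = 3276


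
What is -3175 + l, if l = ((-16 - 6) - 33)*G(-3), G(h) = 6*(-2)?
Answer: -2515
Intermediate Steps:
G(h) = -12
l = 660 (l = ((-16 - 6) - 33)*(-12) = (-22 - 33)*(-12) = -55*(-12) = 660)
-3175 + l = -3175 + 660 = -2515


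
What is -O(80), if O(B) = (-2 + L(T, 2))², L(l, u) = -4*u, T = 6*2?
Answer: -100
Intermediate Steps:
T = 12
O(B) = 100 (O(B) = (-2 - 4*2)² = (-2 - 8)² = (-10)² = 100)
-O(80) = -1*100 = -100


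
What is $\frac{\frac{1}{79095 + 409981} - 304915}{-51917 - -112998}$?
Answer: $- \frac{149126608539}{29873251156} \approx -4.992$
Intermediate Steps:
$\frac{\frac{1}{79095 + 409981} - 304915}{-51917 - -112998} = \frac{\frac{1}{489076} - 304915}{-51917 + \left(-105451 + 218449\right)} = \frac{\frac{1}{489076} - 304915}{-51917 + 112998} = - \frac{149126608539}{489076 \cdot 61081} = \left(- \frac{149126608539}{489076}\right) \frac{1}{61081} = - \frac{149126608539}{29873251156}$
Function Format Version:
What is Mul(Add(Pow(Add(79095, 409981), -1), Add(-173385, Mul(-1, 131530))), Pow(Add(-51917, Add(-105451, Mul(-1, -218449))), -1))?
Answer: Rational(-149126608539, 29873251156) ≈ -4.9920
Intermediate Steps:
Mul(Add(Pow(Add(79095, 409981), -1), Add(-173385, Mul(-1, 131530))), Pow(Add(-51917, Add(-105451, Mul(-1, -218449))), -1)) = Mul(Add(Pow(489076, -1), Add(-173385, -131530)), Pow(Add(-51917, Add(-105451, 218449)), -1)) = Mul(Add(Rational(1, 489076), -304915), Pow(Add(-51917, 112998), -1)) = Mul(Rational(-149126608539, 489076), Pow(61081, -1)) = Mul(Rational(-149126608539, 489076), Rational(1, 61081)) = Rational(-149126608539, 29873251156)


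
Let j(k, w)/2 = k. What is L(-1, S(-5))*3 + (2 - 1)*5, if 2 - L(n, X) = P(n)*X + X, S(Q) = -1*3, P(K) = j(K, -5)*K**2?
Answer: 2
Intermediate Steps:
j(k, w) = 2*k
P(K) = 2*K**3 (P(K) = (2*K)*K**2 = 2*K**3)
S(Q) = -3
L(n, X) = 2 - X - 2*X*n**3 (L(n, X) = 2 - ((2*n**3)*X + X) = 2 - (2*X*n**3 + X) = 2 - (X + 2*X*n**3) = 2 + (-X - 2*X*n**3) = 2 - X - 2*X*n**3)
L(-1, S(-5))*3 + (2 - 1)*5 = (2 - 1*(-3) - 2*(-3)*(-1)**3)*3 + (2 - 1)*5 = (2 + 3 - 2*(-3)*(-1))*3 + 1*5 = (2 + 3 - 6)*3 + 5 = -1*3 + 5 = -3 + 5 = 2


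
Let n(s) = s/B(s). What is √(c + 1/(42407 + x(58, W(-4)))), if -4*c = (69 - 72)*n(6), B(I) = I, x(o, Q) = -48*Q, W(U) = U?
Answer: √5444194799/85198 ≈ 0.86604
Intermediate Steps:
n(s) = 1 (n(s) = s/s = 1)
c = ¾ (c = -(69 - 72)/4 = -(-3)/4 = -¼*(-3) = ¾ ≈ 0.75000)
√(c + 1/(42407 + x(58, W(-4)))) = √(¾ + 1/(42407 - 48*(-4))) = √(¾ + 1/(42407 + 192)) = √(¾ + 1/42599) = √(127801/170396) = √5444194799/85198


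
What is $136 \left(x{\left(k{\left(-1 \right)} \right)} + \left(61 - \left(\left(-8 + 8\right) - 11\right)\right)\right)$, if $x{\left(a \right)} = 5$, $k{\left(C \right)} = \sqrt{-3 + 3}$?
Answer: $10472$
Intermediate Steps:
$k{\left(C \right)} = 0$ ($k{\left(C \right)} = \sqrt{0} = 0$)
$136 \left(x{\left(k{\left(-1 \right)} \right)} + \left(61 - \left(\left(-8 + 8\right) - 11\right)\right)\right) = 136 \left(5 + \left(61 - \left(\left(-8 + 8\right) - 11\right)\right)\right) = 136 \left(5 + \left(61 - \left(0 - 11\right)\right)\right) = 136 \left(5 + \left(61 - -11\right)\right) = 136 \left(5 + \left(61 + 11\right)\right) = 136 \left(5 + 72\right) = 136 \cdot 77 = 10472$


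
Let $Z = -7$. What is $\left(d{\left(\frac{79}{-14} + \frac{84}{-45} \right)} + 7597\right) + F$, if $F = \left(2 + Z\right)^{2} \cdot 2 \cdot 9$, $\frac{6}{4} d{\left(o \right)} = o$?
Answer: $\frac{2533228}{315} \approx 8042.0$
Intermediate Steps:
$d{\left(o \right)} = \frac{2 o}{3}$
$F = 450$ ($F = \left(2 - 7\right)^{2} \cdot 2 \cdot 9 = \left(-5\right)^{2} \cdot 18 = 25 \cdot 18 = 450$)
$\left(d{\left(\frac{79}{-14} + \frac{84}{-45} \right)} + 7597\right) + F = \left(\frac{2 \left(\frac{79}{-14} + \frac{84}{-45}\right)}{3} + 7597\right) + 450 = \left(\frac{2 \left(79 \left(- \frac{1}{14}\right) + 84 \left(- \frac{1}{45}\right)\right)}{3} + 7597\right) + 450 = \left(\frac{2 \left(- \frac{79}{14} - \frac{28}{15}\right)}{3} + 7597\right) + 450 = \left(\frac{2}{3} \left(- \frac{1577}{210}\right) + 7597\right) + 450 = \left(- \frac{1577}{315} + 7597\right) + 450 = \frac{2391478}{315} + 450 = \frac{2533228}{315}$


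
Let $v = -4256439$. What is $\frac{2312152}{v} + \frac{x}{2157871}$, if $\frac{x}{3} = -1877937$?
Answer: $- \frac{28969298607421}{9184846281369} \approx -3.154$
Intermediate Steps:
$x = -5633811$ ($x = 3 \left(-1877937\right) = -5633811$)
$\frac{2312152}{v} + \frac{x}{2157871} = \frac{2312152}{-4256439} - \frac{5633811}{2157871} = 2312152 \left(- \frac{1}{4256439}\right) - \frac{5633811}{2157871} = - \frac{2312152}{4256439} - \frac{5633811}{2157871} = - \frac{28969298607421}{9184846281369}$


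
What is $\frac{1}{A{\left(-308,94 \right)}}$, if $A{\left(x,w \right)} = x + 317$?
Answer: $\frac{1}{9} \approx 0.11111$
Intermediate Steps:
$A{\left(x,w \right)} = 317 + x$
$\frac{1}{A{\left(-308,94 \right)}} = \frac{1}{317 - 308} = \frac{1}{9}$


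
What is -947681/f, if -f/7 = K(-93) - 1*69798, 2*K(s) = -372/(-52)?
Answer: -3519958/1814655 ≈ -1.9397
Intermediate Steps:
K(s) = 93/26 (K(s) = (-372/(-52))/2 = (-372*(-1/52))/2 = (½)*(93/13) = 93/26)
f = 12702585/26 (f = -7*(93/26 - 1*69798) = -7*(93/26 - 69798) = -7*(-1814655/26) = 12702585/26 ≈ 4.8856e+5)
-947681/f = -947681/12702585/26 = -947681*26/12702585 = -3519958/1814655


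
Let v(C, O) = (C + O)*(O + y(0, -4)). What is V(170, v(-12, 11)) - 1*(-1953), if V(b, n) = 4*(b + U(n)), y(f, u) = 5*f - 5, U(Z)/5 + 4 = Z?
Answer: 2433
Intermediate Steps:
U(Z) = -20 + 5*Z
y(f, u) = -5 + 5*f
v(C, O) = (-5 + O)*(C + O) (v(C, O) = (C + O)*(O + (-5 + 5*0)) = (C + O)*(O + (-5 + 0)) = (C + O)*(O - 5) = (C + O)*(-5 + O) = (-5 + O)*(C + O))
V(b, n) = -80 + 4*b + 20*n (V(b, n) = 4*(b + (-20 + 5*n)) = 4*(-20 + b + 5*n) = -80 + 4*b + 20*n)
V(170, v(-12, 11)) - 1*(-1953) = (-80 + 4*170 + 20*(11² - 5*(-12) - 5*11 - 12*11)) - 1*(-1953) = (-80 + 680 + 20*(121 + 60 - 55 - 132)) + 1953 = (-80 + 680 + 20*(-6)) + 1953 = (-80 + 680 - 120) + 1953 = 480 + 1953 = 2433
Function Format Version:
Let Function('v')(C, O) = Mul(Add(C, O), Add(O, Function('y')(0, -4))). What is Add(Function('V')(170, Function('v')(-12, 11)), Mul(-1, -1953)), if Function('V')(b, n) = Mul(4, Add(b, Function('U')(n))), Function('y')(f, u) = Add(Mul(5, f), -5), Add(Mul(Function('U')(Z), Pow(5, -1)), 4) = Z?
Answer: 2433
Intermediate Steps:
Function('U')(Z) = Add(-20, Mul(5, Z))
Function('y')(f, u) = Add(-5, Mul(5, f))
Function('v')(C, O) = Mul(Add(-5, O), Add(C, O)) (Function('v')(C, O) = Mul(Add(C, O), Add(O, Add(-5, Mul(5, 0)))) = Mul(Add(C, O), Add(O, Add(-5, 0))) = Mul(Add(C, O), Add(O, -5)) = Mul(Add(C, O), Add(-5, O)) = Mul(Add(-5, O), Add(C, O)))
Function('V')(b, n) = Add(-80, Mul(4, b), Mul(20, n)) (Function('V')(b, n) = Mul(4, Add(b, Add(-20, Mul(5, n)))) = Mul(4, Add(-20, b, Mul(5, n))) = Add(-80, Mul(4, b), Mul(20, n)))
Add(Function('V')(170, Function('v')(-12, 11)), Mul(-1, -1953)) = Add(Add(-80, Mul(4, 170), Mul(20, Add(Pow(11, 2), Mul(-5, -12), Mul(-5, 11), Mul(-12, 11)))), Mul(-1, -1953)) = Add(Add(-80, 680, Mul(20, Add(121, 60, -55, -132))), 1953) = Add(Add(-80, 680, Mul(20, -6)), 1953) = Add(Add(-80, 680, -120), 1953) = Add(480, 1953) = 2433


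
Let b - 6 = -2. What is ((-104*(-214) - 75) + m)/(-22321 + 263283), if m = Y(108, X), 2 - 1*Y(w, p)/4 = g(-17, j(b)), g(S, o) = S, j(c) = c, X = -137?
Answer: 22257/240962 ≈ 0.092367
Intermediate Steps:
b = 4 (b = 6 - 2 = 4)
Y(w, p) = 76 (Y(w, p) = 8 - 4*(-17) = 8 + 68 = 76)
m = 76
((-104*(-214) - 75) + m)/(-22321 + 263283) = ((-104*(-214) - 75) + 76)/(-22321 + 263283) = ((22256 - 75) + 76)/240962 = (22181 + 76)*(1/240962) = 22257*(1/240962) = 22257/240962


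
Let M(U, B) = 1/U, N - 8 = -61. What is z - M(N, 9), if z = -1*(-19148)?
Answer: 1014845/53 ≈ 19148.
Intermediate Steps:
N = -53 (N = 8 - 61 = -53)
z = 19148
z - M(N, 9) = 19148 - 1/(-53) = 19148 - 1*(-1/53) = 19148 + 1/53 = 1014845/53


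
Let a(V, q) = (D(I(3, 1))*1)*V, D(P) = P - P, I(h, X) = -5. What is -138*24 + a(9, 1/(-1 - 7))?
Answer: -3312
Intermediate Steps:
D(P) = 0
a(V, q) = 0 (a(V, q) = (0*1)*V = 0*V = 0)
-138*24 + a(9, 1/(-1 - 7)) = -138*24 + 0 = -3312 + 0 = -3312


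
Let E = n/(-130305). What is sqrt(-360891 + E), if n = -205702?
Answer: I*sqrt(125054761718085)/18615 ≈ 600.74*I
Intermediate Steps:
E = 29386/18615 (E = -205702/(-130305) = -205702*(-1/130305) = 29386/18615 ≈ 1.5786)
sqrt(-360891 + E) = sqrt(-360891 + 29386/18615) = sqrt(-6717956579/18615) = I*sqrt(125054761718085)/18615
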